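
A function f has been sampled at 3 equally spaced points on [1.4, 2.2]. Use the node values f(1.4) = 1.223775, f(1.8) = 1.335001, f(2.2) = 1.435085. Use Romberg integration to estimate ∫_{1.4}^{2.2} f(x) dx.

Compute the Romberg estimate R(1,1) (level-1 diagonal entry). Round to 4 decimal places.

R(0,0) (trapezoid, 1 panel, h=0.8000): 1.063544
R(1,0) (trapezoid, 2 panels, h=0.4000): 1.065772
R(1,1) = 1.065772 + (1.065772 − 1.063544)/3 = 1.066515

1.0665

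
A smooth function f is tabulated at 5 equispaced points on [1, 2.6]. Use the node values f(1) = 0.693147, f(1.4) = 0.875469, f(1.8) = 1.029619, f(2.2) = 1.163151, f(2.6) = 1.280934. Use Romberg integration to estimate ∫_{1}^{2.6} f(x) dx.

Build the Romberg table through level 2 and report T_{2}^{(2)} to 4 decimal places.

1.6251

T_{0}^{(0)} (trapezoid, 1 panel, h=1.6000): 1.579265
T_{1}^{(0)} (trapezoid, 2 panels, h=0.8000): 1.613328
T_{2}^{(0)} (trapezoid, 4 panels, h=0.4000): 1.622112
T_{1}^{(1)} = 1.613328 + (1.613328 − 1.579265)/3 = 1.624682
T_{2}^{(1)} = 1.622112 + (1.622112 − 1.613328)/3 = 1.625040
T_{2}^{(2)} = 1.625040 + (1.625040 − 1.624682)/15 = 1.625064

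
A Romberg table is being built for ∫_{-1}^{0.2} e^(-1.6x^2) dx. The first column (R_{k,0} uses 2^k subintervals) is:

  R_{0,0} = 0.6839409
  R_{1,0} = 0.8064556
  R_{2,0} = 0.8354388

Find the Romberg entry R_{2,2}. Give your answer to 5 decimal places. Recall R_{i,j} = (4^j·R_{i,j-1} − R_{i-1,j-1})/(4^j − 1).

0.84495

Richardson extrapolation on the trapezoidal column (denominator 4−1=3):
R_{1,1} = (4·0.8064556 − 0.6839409) / 3 = 0.8472938
R_{2,1} = 0.8354388 + (0.8354388 − 0.8064556)/3 = 0.8450999
R_{2,2} = (16·0.8450999 − 0.8472938) / 15 = 0.8449536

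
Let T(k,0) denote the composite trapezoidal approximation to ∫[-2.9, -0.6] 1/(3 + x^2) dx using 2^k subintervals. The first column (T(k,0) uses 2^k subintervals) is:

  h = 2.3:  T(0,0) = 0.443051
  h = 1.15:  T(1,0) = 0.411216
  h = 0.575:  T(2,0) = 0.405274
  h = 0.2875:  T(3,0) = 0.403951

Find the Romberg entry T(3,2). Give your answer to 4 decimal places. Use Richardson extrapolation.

T(2,1) = 0.405274 + (0.405274 − 0.411216)/3 = 0.403293
T(3,1) = 0.403951 + (0.403951 − 0.405274)/3 = 0.403510
T(3,2) = (16·0.403510 − 0.403293) / 15 = 0.403524
(Column j=1 coincides with Simpson's rule on the same nodes.)

0.4035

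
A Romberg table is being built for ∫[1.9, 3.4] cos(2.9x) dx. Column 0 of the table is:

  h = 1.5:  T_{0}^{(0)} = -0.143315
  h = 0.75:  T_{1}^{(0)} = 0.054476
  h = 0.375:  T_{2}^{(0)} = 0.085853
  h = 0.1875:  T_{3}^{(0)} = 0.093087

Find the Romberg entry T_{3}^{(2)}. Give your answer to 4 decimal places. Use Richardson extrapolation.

T_{2}^{(1)} = (4·0.085853 − 0.054476) / 3 = 0.096312
T_{3}^{(1)} = 0.093087 + (0.093087 − 0.085853)/3 = 0.095498
T_{3}^{(2)} = (16·0.095498 − 0.096312) / 15 = 0.095444

0.0954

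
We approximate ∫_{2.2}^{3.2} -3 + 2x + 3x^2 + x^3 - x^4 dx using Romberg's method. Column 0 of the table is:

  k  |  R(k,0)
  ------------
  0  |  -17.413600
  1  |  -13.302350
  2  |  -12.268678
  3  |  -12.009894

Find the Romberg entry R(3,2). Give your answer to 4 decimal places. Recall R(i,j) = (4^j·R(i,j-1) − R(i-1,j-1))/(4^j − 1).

Richardson extrapolation on the trapezoidal column (denominator 4−1=3):
R(2,1) = (4·(-12.268678) − (-13.302350)) / 3 = -11.924121
R(3,1) = -12.009894 + (-12.009894 − (-12.268678))/3 = -11.923633
R(3,2) = -11.923633 + (-11.923633 − (-11.924121))/15 = -11.923600

-11.9236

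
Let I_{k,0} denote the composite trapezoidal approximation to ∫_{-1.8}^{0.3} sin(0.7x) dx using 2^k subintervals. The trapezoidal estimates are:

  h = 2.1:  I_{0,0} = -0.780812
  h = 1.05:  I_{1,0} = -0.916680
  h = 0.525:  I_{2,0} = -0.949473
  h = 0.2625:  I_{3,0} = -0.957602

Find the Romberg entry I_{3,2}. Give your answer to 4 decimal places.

Richardson extrapolation on the trapezoidal column (denominator 4−1=3):
I_{2,1} = -0.949473 + (-0.949473 − (-0.916680))/3 = -0.960404
I_{3,1} = (4·(-0.957602) − (-0.949473)) / 3 = -0.960312
I_{3,2} = -0.960312 + (-0.960312 − (-0.960404))/15 = -0.960306

-0.9603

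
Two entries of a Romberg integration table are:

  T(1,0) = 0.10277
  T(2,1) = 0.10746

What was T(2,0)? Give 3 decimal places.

From T(2,1) = (4·T(2,0) − T(1,0))/3, solve for T(2,0):
4·T(2,0) = 3·0.10746 + 0.10277 = 0.42515
T(2,0) = 0.10629

0.106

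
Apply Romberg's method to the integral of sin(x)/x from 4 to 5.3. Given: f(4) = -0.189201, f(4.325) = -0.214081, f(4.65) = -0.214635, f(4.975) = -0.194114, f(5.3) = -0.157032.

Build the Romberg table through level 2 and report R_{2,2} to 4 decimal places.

-0.2609

R_{0,0} (trapezoid, 1 panel, h=1.3000): -0.225051
R_{1,0} (trapezoid, 2 panels, h=0.6500): -0.252038
R_{2,0} (trapezoid, 4 panels, h=0.3250): -0.258683
R_{1,1} = -0.252038 + (-0.252038 − (-0.225051))/3 = -0.261034
R_{2,1} = -0.258683 + (-0.258683 − (-0.252038))/3 = -0.260898
R_{2,2} = -0.260898 + (-0.260898 − (-0.261034))/15 = -0.260889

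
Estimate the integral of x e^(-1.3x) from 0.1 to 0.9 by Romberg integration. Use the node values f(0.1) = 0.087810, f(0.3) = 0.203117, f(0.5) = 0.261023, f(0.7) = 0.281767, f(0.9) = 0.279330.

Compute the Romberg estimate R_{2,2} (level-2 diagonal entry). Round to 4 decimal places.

R_{0,0} (trapezoid, 1 panel, h=0.8000): 0.146856
R_{1,0} (trapezoid, 2 panels, h=0.4000): 0.177837
R_{2,0} (trapezoid, 4 panels, h=0.2000): 0.185895
R_{1,1} = 0.177837 + (0.177837 − 0.146856)/3 = 0.188164
R_{2,1} = 0.185895 + (0.185895 − 0.177837)/3 = 0.188581
R_{2,2} = 0.188581 + (0.188581 − 0.188164)/15 = 0.188609

0.1886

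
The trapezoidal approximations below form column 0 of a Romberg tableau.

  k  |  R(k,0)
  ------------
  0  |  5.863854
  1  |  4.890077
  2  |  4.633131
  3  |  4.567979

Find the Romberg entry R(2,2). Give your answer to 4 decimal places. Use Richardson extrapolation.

Richardson extrapolation on the trapezoidal column (denominator 4−1=3):
R(1,1) = 4.890077 + (4.890077 − 5.863854)/3 = 4.565485
R(2,1) = (4·4.633131 − 4.890077) / 3 = 4.547482
R(2,2) = 4.547482 + (4.547482 − 4.565485)/15 = 4.546282
(Column j=1 coincides with Simpson's rule on the same nodes.)

4.5463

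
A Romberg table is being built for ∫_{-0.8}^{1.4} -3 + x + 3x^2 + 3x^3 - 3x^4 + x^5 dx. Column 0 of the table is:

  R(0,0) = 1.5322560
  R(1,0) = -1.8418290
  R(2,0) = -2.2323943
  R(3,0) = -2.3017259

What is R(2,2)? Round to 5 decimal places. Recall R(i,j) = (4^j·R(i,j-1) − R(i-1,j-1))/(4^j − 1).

-2.32232

Richardson extrapolation on the trapezoidal column (denominator 4−1=3):
R(1,1) = -1.8418290 + (-1.8418290 − 1.5322560)/3 = -2.9665240
R(2,1) = (4·(-2.2323943) − (-1.8418290)) / 3 = -2.3625827
R(2,2) = (16·(-2.3625827) − (-2.9665240)) / 15 = -2.3223199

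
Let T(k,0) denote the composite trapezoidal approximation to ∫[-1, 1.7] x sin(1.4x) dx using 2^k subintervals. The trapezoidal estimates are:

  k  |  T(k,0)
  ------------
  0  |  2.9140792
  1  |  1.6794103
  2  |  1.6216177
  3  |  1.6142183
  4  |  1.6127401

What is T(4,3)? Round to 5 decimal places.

Richardson extrapolation on the trapezoidal column (denominator 4−1=3):
T(2,1) = (4·1.6216177 − 1.6794103) / 3 = 1.6023535
T(3,1) = 1.6142183 + (1.6142183 − 1.6216177)/3 = 1.6117518
T(4,1) = (4·1.6127401 − 1.6142183) / 3 = 1.6122474
T(3,2) = (16·1.6117518 − 1.6023535) / 15 = 1.6123784
T(4,2) = (16·1.6122474 − 1.6117518) / 15 = 1.6122804
T(4,3) = 1.6122804 + (1.6122804 − 1.6123784)/63 = 1.6122788
(Column j=1 coincides with Simpson's rule on the same nodes.)

1.61228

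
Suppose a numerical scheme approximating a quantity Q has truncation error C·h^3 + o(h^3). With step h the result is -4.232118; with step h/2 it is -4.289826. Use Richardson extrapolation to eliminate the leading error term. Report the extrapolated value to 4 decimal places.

The leading error scales as h^3; refining by a factor of 2 reduces it by 2^3 = 8.
Extrapolated value = (8·A(h/2) − A(h)) / (8 − 1)
= (8·(-4.289826) − (-4.232118)) / 7
= -30.086490 / 7 = -4.298070

-4.2981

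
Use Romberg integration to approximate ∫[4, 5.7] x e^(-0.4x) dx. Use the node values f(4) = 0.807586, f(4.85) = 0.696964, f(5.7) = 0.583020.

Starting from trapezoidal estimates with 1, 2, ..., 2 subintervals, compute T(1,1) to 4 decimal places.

T(0,0) (trapezoid, 1 panel, h=1.7000): 1.182015
T(1,0) (trapezoid, 2 panels, h=0.8500): 1.183427
T(1,1) = 1.183427 + (1.183427 − 1.182015)/3 = 1.183898

1.1839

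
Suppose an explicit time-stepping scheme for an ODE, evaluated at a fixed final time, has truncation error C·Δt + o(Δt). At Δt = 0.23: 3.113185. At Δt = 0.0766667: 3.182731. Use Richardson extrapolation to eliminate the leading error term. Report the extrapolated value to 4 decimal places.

3.2175

The leading error scales as Δt; refining by a factor of 3 reduces it by 3^1 = 3.
Extrapolated value = (3·A(Δt/3) − A(Δt)) / (3 − 1)
= (3·3.182731 − 3.113185) / 2
= 6.435008 / 2 = 3.217504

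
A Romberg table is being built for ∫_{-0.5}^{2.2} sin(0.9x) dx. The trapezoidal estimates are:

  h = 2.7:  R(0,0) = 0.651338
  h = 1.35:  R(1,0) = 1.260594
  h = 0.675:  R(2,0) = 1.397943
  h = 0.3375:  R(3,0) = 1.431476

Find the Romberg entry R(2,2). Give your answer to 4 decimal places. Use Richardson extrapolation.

1.4424

R(1,1) = 1.260594 + (1.260594 − 0.651338)/3 = 1.463679
R(2,1) = 1.397943 + (1.397943 − 1.260594)/3 = 1.443726
R(2,2) = 1.443726 + (1.443726 − 1.463679)/15 = 1.442396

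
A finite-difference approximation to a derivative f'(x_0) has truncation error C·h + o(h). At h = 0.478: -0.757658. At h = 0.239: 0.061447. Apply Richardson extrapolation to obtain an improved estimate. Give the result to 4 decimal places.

0.8806

The leading error scales as h; refining by a factor of 2 reduces it by 2^1 = 2.
Extrapolated value = (2·A(h/2) − A(h)) / (2 − 1)
= (2·0.061447 − (-0.757658)) / 1
= 0.880552 / 1 = 0.880552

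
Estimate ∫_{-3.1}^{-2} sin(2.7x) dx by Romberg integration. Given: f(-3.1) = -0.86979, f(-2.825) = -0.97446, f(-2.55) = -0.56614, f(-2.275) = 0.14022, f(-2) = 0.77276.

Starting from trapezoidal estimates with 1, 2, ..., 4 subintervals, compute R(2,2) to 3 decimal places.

R(0,0) (trapezoid, 1 panel, h=1.1000): -0.05337
R(1,0) (trapezoid, 2 panels, h=0.5500): -0.33806
R(2,0) (trapezoid, 4 panels, h=0.2750): -0.39845
R(1,1) = -0.33806 + (-0.33806 − (-0.05337))/3 = -0.43296
R(2,1) = -0.39845 + (-0.39845 − (-0.33806))/3 = -0.41858
R(2,2) = -0.41858 + (-0.41858 − (-0.43296))/15 = -0.41762

-0.418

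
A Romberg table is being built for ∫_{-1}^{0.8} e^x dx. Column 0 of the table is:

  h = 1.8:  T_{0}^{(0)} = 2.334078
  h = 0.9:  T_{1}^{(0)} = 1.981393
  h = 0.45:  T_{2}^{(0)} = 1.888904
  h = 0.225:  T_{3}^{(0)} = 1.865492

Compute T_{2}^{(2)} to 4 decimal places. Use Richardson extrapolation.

Richardson extrapolation on the trapezoidal column (denominator 4−1=3):
T_{1}^{(1)} = (4·1.981393 − 2.334078) / 3 = 1.863831
T_{2}^{(1)} = (4·1.888904 − 1.981393) / 3 = 1.858074
T_{2}^{(2)} = 1.858074 + (1.858074 − 1.863831)/15 = 1.857690

1.8577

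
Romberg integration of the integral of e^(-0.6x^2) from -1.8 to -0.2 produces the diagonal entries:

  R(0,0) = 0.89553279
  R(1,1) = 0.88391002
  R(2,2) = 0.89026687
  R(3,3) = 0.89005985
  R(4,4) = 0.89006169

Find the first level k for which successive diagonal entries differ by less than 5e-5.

k = 4

|R(1,1) − R(0,0)| = 0.01162277 ≥ 5e-5
|R(2,2) − R(1,1)| = 0.00635685 ≥ 5e-5
|R(3,3) − R(2,2)| = 0.00020702 ≥ 5e-5
|R(4,4) − R(3,3)| = 0.00000184 < 5e-5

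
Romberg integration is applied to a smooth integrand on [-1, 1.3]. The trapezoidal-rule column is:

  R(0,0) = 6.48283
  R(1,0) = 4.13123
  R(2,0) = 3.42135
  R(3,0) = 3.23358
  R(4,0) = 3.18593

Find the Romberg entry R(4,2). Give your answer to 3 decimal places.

Richardson extrapolation on the trapezoidal column (denominator 4−1=3):
R(3,1) = 3.23358 + (3.23358 − 3.42135)/3 = 3.17099
R(4,1) = 3.18593 + (3.18593 − 3.23358)/3 = 3.17005
R(4,2) = 3.17005 + (3.17005 − 3.17099)/15 = 3.16999

3.170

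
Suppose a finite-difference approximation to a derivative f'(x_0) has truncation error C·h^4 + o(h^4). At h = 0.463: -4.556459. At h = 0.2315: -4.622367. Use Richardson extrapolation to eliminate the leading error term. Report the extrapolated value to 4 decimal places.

-4.6268

The leading error scales as h^4; refining by a factor of 2 reduces it by 2^4 = 16.
Extrapolated value = (16·A(h/2) − A(h)) / (16 − 1)
= (16·(-4.622367) − (-4.556459)) / 15
= -69.401413 / 15 = -4.626761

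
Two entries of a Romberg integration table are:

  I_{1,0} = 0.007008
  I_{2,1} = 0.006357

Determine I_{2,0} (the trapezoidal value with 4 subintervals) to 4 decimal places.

0.0065

From I_{2,1} = (4·I_{2,0} − I_{1,0})/3, solve for I_{2,0}:
4·I_{2,0} = 3·0.006357 + 0.007008 = 0.026079
I_{2,0} = 0.006520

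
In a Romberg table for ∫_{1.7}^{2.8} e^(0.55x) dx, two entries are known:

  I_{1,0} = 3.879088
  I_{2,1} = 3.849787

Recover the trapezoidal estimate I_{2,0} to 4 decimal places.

From I_{2,1} = (4·I_{2,0} − I_{1,0})/3, solve for I_{2,0}:
4·I_{2,0} = 3·3.849787 + 3.879088 = 15.428449
I_{2,0} = 3.857112

3.8571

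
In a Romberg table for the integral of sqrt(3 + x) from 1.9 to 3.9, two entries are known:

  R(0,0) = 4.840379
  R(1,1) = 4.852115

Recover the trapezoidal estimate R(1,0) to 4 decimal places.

From R(1,1) = (4·R(1,0) − R(0,0))/3, solve for R(1,0):
4·R(1,0) = 3·4.852115 + 4.840379 = 19.396724
R(1,0) = 4.849181

4.8492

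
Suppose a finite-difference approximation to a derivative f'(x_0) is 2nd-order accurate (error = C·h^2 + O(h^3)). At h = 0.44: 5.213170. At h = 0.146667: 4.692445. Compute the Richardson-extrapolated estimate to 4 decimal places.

Extrapolated value = (9·A(h/3) − A(h)) / (9 − 1)
= (9·4.692445 − 5.213170) / 8
= 37.018835 / 8 = 4.627354

4.6274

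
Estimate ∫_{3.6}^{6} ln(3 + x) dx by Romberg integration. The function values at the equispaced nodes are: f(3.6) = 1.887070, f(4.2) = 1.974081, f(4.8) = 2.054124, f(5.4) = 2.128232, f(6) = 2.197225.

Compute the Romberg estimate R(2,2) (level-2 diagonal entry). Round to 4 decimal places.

4.9204

R(0,0) (trapezoid, 1 panel, h=2.4000): 4.901154
R(1,0) (trapezoid, 2 panels, h=1.2000): 4.915526
R(2,0) (trapezoid, 4 panels, h=0.6000): 4.919151
R(1,1) = 4.915526 + (4.915526 − 4.901154)/3 = 4.920317
R(2,1) = 4.919151 + (4.919151 − 4.915526)/3 = 4.920359
R(2,2) = 4.920359 + (4.920359 − 4.920317)/15 = 4.920362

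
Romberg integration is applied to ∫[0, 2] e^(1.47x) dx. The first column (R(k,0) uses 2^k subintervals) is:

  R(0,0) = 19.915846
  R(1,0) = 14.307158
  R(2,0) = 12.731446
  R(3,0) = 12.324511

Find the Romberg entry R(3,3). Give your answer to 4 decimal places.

R(1,1) = 14.307158 + (14.307158 − 19.915846)/3 = 12.437595
R(2,1) = 12.731446 + (12.731446 − 14.307158)/3 = 12.206209
R(3,1) = (4·12.324511 − 12.731446) / 3 = 12.188866
R(2,2) = 12.206209 + (12.206209 − 12.437595)/15 = 12.190783
R(3,2) = 12.188866 + (12.188866 − 12.206209)/15 = 12.187710
R(3,3) = 12.187710 + (12.187710 − 12.190783)/63 = 12.187661

12.1877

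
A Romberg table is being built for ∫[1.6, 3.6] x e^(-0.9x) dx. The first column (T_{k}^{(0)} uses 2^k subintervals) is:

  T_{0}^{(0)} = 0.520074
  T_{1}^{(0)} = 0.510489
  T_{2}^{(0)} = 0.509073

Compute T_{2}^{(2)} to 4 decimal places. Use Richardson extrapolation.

Richardson extrapolation on the trapezoidal column (denominator 4−1=3):
T_{1}^{(1)} = 0.510489 + (0.510489 − 0.520074)/3 = 0.507294
T_{2}^{(1)} = (4·0.509073 − 0.510489) / 3 = 0.508601
T_{2}^{(2)} = 0.508601 + (0.508601 − 0.507294)/15 = 0.508688

0.5087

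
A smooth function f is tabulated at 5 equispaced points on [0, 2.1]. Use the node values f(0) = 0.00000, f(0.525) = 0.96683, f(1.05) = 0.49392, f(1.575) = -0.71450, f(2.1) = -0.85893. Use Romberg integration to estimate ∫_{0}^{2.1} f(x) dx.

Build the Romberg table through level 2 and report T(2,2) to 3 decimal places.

T(0,0) (trapezoid, 1 panel, h=2.1000): -0.90188
T(1,0) (trapezoid, 2 panels, h=1.0500): 0.06768
T(2,0) (trapezoid, 4 panels, h=0.5250): 0.16631
T(1,1) = 0.06768 + (0.06768 − (-0.90188))/3 = 0.39087
T(2,1) = 0.16631 + (0.16631 − 0.06768)/3 = 0.19919
T(2,2) = 0.19919 + (0.19919 − 0.39087)/15 = 0.18641

0.186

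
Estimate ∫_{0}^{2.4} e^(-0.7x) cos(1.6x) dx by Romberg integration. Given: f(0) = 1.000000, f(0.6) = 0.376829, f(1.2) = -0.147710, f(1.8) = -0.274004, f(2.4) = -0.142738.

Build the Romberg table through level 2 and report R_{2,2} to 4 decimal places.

0.2005

R_{0,0} (trapezoid, 1 panel, h=2.4000): 1.028714
R_{1,0} (trapezoid, 2 panels, h=1.2000): 0.337105
R_{2,0} (trapezoid, 4 panels, h=0.6000): 0.230248
R_{1,1} = 0.337105 + (0.337105 − 1.028714)/3 = 0.106569
R_{2,1} = 0.230248 + (0.230248 − 0.337105)/3 = 0.194629
R_{2,2} = 0.194629 + (0.194629 − 0.106569)/15 = 0.200500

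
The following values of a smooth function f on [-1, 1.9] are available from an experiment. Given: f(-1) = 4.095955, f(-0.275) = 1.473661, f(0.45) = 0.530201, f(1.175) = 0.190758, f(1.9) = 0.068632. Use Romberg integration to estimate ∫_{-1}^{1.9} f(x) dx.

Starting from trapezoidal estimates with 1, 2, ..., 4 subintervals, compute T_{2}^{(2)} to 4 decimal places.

2.8606

T_{0}^{(0)} (trapezoid, 1 panel, h=2.9000): 6.038651
T_{1}^{(0)} (trapezoid, 2 panels, h=1.4500): 3.788117
T_{2}^{(0)} (trapezoid, 4 panels, h=0.7250): 3.100762
T_{1}^{(1)} = 3.788117 + (3.788117 − 6.038651)/3 = 3.037939
T_{2}^{(1)} = 3.100762 + (3.100762 − 3.788117)/3 = 2.871644
T_{2}^{(2)} = 2.871644 + (2.871644 − 3.037939)/15 = 2.860558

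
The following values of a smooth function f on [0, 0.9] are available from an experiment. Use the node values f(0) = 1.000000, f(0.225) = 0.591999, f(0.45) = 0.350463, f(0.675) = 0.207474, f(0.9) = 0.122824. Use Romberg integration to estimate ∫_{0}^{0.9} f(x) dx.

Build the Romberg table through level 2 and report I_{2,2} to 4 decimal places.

I_{0,0} (trapezoid, 1 panel, h=0.9000): 0.505271
I_{1,0} (trapezoid, 2 panels, h=0.4500): 0.410344
I_{2,0} (trapezoid, 4 panels, h=0.2250): 0.385053
I_{1,1} = 0.410344 + (0.410344 − 0.505271)/3 = 0.378702
I_{2,1} = 0.385053 + (0.385053 − 0.410344)/3 = 0.376623
I_{2,2} = 0.376623 + (0.376623 − 0.378702)/15 = 0.376484

0.3765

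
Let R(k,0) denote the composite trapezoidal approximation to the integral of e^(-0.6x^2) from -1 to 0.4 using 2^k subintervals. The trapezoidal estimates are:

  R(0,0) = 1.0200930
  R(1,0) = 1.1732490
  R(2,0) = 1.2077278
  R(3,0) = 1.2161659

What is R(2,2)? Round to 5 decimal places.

R(1,1) = 1.1732490 + (1.1732490 − 1.0200930)/3 = 1.2243010
R(2,1) = (4·1.2077278 − 1.1732490) / 3 = 1.2192207
R(2,2) = (16·1.2192207 − 1.2243010) / 15 = 1.2188820
(Column j=1 coincides with Simpson's rule on the same nodes.)

1.21888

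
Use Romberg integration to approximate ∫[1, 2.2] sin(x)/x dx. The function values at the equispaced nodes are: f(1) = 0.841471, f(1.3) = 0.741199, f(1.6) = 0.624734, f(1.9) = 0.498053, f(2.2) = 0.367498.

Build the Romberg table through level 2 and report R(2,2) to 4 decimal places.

0.7415

R(0,0) (trapezoid, 1 panel, h=1.2000): 0.725381
R(1,0) (trapezoid, 2 panels, h=0.6000): 0.737531
R(2,0) (trapezoid, 4 panels, h=0.3000): 0.740541
R(1,1) = 0.737531 + (0.737531 − 0.725381)/3 = 0.741581
R(2,1) = 0.740541 + (0.740541 − 0.737531)/3 = 0.741544
R(2,2) = 0.741544 + (0.741544 − 0.741581)/15 = 0.741542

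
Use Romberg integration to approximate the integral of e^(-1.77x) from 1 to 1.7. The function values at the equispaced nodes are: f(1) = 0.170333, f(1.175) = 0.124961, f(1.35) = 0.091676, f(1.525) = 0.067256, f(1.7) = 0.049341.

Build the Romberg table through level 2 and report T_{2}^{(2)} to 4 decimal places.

0.0684

T_{0}^{(0)} (trapezoid, 1 panel, h=0.7000): 0.076886
T_{1}^{(0)} (trapezoid, 2 panels, h=0.3500): 0.070530
T_{2}^{(0)} (trapezoid, 4 panels, h=0.1750): 0.068903
T_{1}^{(1)} = 0.070530 + (0.070530 − 0.076886)/3 = 0.068411
T_{2}^{(1)} = 0.068903 + (0.068903 − 0.070530)/3 = 0.068361
T_{2}^{(2)} = 0.068361 + (0.068361 − 0.068411)/15 = 0.068358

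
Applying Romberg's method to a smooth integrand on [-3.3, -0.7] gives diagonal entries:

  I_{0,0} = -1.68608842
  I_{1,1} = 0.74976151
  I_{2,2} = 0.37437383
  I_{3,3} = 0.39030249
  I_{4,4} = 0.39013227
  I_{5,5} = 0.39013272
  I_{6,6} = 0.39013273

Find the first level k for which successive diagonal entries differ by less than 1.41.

|I_{1,1} − I_{0,0}| = 2.43584993 ≥ 1.41
|I_{2,2} − I_{1,1}| = 0.37538768 < 1.41

k = 2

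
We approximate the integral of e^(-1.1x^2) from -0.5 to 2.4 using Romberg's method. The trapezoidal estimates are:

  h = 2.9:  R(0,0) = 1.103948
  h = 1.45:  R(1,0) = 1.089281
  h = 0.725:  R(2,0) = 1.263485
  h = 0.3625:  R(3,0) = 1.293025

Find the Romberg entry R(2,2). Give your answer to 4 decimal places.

R(1,1) = (4·1.089281 − 1.103948) / 3 = 1.084392
R(2,1) = (4·1.263485 − 1.089281) / 3 = 1.321553
R(2,2) = 1.321553 + (1.321553 − 1.084392)/15 = 1.337364

1.3374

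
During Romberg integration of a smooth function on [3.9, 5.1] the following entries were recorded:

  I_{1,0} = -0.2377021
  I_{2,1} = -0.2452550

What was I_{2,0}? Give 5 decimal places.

From I_{2,1} = (4·I_{2,0} − I_{1,0})/3, solve for I_{2,0}:
4·I_{2,0} = 3·(-0.2452550) + (-0.2377021) = -0.9734671
I_{2,0} = -0.2433668

-0.24337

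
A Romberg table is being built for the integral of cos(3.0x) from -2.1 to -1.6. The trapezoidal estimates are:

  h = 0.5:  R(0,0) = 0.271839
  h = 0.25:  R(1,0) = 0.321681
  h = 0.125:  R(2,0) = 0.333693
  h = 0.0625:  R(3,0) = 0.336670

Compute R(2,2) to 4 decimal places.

Richardson extrapolation on the trapezoidal column (denominator 4−1=3):
R(1,1) = 0.321681 + (0.321681 − 0.271839)/3 = 0.338295
R(2,1) = (4·0.333693 − 0.321681) / 3 = 0.337697
R(2,2) = (16·0.337697 − 0.338295) / 15 = 0.337657

0.3377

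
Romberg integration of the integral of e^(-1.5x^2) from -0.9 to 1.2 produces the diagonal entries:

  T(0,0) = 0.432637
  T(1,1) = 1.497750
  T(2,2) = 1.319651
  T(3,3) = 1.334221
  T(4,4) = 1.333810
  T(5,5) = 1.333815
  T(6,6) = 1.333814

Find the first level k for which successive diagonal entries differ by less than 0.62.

|T(1,1) − T(0,0)| = 1.065113 ≥ 0.62
|T(2,2) − T(1,1)| = 0.178099 < 0.62

k = 2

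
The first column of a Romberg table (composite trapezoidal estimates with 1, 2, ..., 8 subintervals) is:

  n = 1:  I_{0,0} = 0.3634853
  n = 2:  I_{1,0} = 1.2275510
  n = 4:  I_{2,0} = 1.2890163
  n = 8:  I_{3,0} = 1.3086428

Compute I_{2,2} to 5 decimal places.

1.29577

I_{1,1} = 1.2275510 + (1.2275510 − 0.3634853)/3 = 1.5155729
I_{2,1} = 1.2890163 + (1.2890163 − 1.2275510)/3 = 1.3095047
I_{2,2} = (16·1.3095047 − 1.5155729) / 15 = 1.2957668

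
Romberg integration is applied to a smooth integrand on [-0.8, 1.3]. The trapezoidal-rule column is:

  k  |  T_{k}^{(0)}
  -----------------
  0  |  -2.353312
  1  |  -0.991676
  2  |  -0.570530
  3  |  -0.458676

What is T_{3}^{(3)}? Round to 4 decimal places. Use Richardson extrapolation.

-0.4208

Richardson extrapolation on the trapezoidal column (denominator 4−1=3):
T_{1}^{(1)} = (4·(-0.991676) − (-2.353312)) / 3 = -0.537797
T_{2}^{(1)} = (4·(-0.570530) − (-0.991676)) / 3 = -0.430148
T_{3}^{(1)} = -0.458676 + (-0.458676 − (-0.570530))/3 = -0.421391
T_{2}^{(2)} = (16·(-0.430148) − (-0.537797)) / 15 = -0.422971
T_{3}^{(2)} = (16·(-0.421391) − (-0.430148)) / 15 = -0.420807
T_{3}^{(3)} = -0.420807 + (-0.420807 − (-0.422971))/63 = -0.420773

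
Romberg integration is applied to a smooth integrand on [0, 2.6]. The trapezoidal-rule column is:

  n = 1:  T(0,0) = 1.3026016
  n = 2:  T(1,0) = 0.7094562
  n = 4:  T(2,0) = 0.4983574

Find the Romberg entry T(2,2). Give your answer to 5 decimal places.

0.42241

Richardson extrapolation on the trapezoidal column (denominator 4−1=3):
T(1,1) = 0.7094562 + (0.7094562 − 1.3026016)/3 = 0.5117411
T(2,1) = (4·0.4983574 − 0.7094562) / 3 = 0.4279911
T(2,2) = (16·0.4279911 − 0.5117411) / 15 = 0.4224078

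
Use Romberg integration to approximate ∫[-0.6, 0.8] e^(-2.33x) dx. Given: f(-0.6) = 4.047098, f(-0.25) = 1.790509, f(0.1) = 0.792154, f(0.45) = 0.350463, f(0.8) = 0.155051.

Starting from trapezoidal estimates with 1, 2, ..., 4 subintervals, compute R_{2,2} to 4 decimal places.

R_{0,0} (trapezoid, 1 panel, h=1.4000): 2.941504
R_{1,0} (trapezoid, 2 panels, h=0.7000): 2.025260
R_{2,0} (trapezoid, 4 panels, h=0.3500): 1.761970
R_{1,1} = 2.025260 + (2.025260 − 2.941504)/3 = 1.719845
R_{2,1} = 1.761970 + (1.761970 − 2.025260)/3 = 1.674207
R_{2,2} = 1.674207 + (1.674207 − 1.719845)/15 = 1.671164

1.6712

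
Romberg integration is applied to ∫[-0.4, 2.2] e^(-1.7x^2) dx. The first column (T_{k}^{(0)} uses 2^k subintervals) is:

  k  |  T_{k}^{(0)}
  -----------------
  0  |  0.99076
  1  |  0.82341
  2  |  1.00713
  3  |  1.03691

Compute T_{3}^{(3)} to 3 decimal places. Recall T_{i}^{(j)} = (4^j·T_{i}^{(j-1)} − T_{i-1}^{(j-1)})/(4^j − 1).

Richardson extrapolation on the trapezoidal column (denominator 4−1=3):
T_{1}^{(1)} = 0.82341 + (0.82341 − 0.99076)/3 = 0.76763
T_{2}^{(1)} = (4·1.00713 − 0.82341) / 3 = 1.06837
T_{3}^{(1)} = 1.03691 + (1.03691 − 1.00713)/3 = 1.04684
T_{2}^{(2)} = (16·1.06837 − 0.76763) / 15 = 1.08842
T_{3}^{(2)} = (16·1.04684 − 1.06837) / 15 = 1.04540
T_{3}^{(3)} = 1.04540 + (1.04540 − 1.08842)/63 = 1.04472

1.045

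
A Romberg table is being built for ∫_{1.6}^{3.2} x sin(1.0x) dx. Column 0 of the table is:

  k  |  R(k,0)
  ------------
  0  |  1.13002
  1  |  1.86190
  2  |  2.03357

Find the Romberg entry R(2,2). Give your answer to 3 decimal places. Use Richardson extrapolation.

2.090

Richardson extrapolation on the trapezoidal column (denominator 4−1=3):
R(1,1) = (4·1.86190 − 1.13002) / 3 = 2.10586
R(2,1) = (4·2.03357 − 1.86190) / 3 = 2.09079
R(2,2) = (16·2.09079 − 2.10586) / 15 = 2.08979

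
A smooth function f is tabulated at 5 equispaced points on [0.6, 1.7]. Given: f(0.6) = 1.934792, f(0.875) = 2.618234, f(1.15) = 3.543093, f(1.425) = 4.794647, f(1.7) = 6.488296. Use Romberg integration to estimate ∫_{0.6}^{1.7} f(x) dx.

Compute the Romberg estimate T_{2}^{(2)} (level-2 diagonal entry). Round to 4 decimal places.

4.1396

T_{0}^{(0)} (trapezoid, 1 panel, h=1.1000): 4.632698
T_{1}^{(0)} (trapezoid, 2 panels, h=0.5500): 4.265050
T_{2}^{(0)} (trapezoid, 4 panels, h=0.2750): 4.171067
T_{1}^{(1)} = 4.265050 + (4.265050 − 4.632698)/3 = 4.142501
T_{2}^{(1)} = 4.171067 + (4.171067 − 4.265050)/3 = 4.139739
T_{2}^{(2)} = 4.139739 + (4.139739 − 4.142501)/15 = 4.139555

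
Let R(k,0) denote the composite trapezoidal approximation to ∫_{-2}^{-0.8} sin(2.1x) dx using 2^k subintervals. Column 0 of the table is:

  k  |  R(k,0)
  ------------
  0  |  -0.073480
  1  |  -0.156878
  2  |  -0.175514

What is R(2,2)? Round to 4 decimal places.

R(1,1) = -0.156878 + (-0.156878 − (-0.073480))/3 = -0.184677
R(2,1) = -0.175514 + (-0.175514 − (-0.156878))/3 = -0.181726
R(2,2) = -0.181726 + (-0.181726 − (-0.184677))/15 = -0.181529

-0.1815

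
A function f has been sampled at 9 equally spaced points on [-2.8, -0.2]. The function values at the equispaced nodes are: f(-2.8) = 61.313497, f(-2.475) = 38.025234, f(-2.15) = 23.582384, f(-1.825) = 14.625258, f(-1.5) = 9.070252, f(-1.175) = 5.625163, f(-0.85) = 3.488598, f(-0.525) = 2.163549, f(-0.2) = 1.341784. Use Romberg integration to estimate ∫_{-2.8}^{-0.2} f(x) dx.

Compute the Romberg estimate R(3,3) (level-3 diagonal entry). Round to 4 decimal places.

40.7973

R(0,0) (trapezoid, 1 panel, h=2.6000): 81.451865
R(1,0) (trapezoid, 2 panels, h=1.3000): 52.517260
R(2,0) (trapezoid, 4 panels, h=0.6500): 43.854768
R(3,0) (trapezoid, 8 panels, h=0.3250): 41.570126
R(1,1) = 52.517260 + (52.517260 − 81.451865)/3 = 42.872392
R(2,1) = 43.854768 + (43.854768 − 52.517260)/3 = 40.967271
R(3,1) = 41.570126 + (41.570126 − 43.854768)/3 = 40.808579
R(2,2) = 40.967271 + (40.967271 − 42.872392)/15 = 40.840263
R(3,2) = 40.808579 + (40.808579 − 40.967271)/15 = 40.798000
R(3,3) = 40.798000 + (40.798000 − 40.840263)/63 = 40.797329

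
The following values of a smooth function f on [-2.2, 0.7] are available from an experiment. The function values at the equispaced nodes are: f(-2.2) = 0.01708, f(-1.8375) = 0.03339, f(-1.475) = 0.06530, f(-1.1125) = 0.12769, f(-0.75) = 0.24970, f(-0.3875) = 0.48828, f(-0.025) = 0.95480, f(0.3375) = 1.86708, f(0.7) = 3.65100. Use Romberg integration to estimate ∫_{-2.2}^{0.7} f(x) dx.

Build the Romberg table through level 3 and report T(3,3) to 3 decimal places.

T(0,0) (trapezoid, 1 panel, h=2.9000): 5.31872
T(1,0) (trapezoid, 2 panels, h=1.4500): 3.02142
T(2,0) (trapezoid, 4 panels, h=0.7250): 2.25028
T(3,0) (trapezoid, 8 panels, h=0.3625): 2.03735
T(1,1) = 3.02142 + (3.02142 − 5.31872)/3 = 2.25565
T(2,1) = 2.25028 + (2.25028 − 3.02142)/3 = 1.99323
T(3,1) = 2.03735 + (2.03735 − 2.25028)/3 = 1.96637
T(2,2) = 1.99323 + (1.99323 − 2.25565)/15 = 1.97574
T(3,2) = 1.96637 + (1.96637 − 1.99323)/15 = 1.96458
T(3,3) = 1.96458 + (1.96458 − 1.97574)/63 = 1.96440

1.964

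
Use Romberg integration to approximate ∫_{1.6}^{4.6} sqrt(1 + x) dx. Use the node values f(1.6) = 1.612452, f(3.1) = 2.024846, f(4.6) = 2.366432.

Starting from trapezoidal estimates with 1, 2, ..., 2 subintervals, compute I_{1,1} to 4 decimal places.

I_{0,0} (trapezoid, 1 panel, h=3.0000): 5.968326
I_{1,0} (trapezoid, 2 panels, h=1.5000): 6.021432
I_{1,1} = 6.021432 + (6.021432 − 5.968326)/3 = 6.039134

6.0391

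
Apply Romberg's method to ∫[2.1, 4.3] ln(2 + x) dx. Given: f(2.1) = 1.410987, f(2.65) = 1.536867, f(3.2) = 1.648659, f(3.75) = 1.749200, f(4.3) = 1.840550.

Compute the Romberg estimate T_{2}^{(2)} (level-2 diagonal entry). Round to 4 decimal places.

3.6104

T_{0}^{(0)} (trapezoid, 1 panel, h=2.2000): 3.576691
T_{1}^{(0)} (trapezoid, 2 panels, h=1.1000): 3.601870
T_{2}^{(0)} (trapezoid, 4 panels, h=0.5500): 3.608272
T_{1}^{(1)} = 3.601870 + (3.601870 − 3.576691)/3 = 3.610263
T_{2}^{(1)} = 3.608272 + (3.608272 − 3.601870)/3 = 3.610406
T_{2}^{(2)} = 3.610406 + (3.610406 − 3.610263)/15 = 3.610416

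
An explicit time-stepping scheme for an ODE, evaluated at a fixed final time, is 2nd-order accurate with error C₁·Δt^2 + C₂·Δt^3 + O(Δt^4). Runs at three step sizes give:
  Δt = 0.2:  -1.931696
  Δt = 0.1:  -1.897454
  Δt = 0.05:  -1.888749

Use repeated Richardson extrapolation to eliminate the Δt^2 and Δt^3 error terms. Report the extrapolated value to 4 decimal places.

First eliminate the Δt^2 term (factor 2^2 = 4):
  B₁ = (4·(-1.897454) − (-1.931696))/3 = -1.886040
  B₂ = (4·(-1.888749) − (-1.897454))/3 = -1.885847
Then eliminate the Δt^3 term (factor 2^3 = 8):
  (8·(-1.885847) − (-1.886040))/7 = -1.885819

-1.8858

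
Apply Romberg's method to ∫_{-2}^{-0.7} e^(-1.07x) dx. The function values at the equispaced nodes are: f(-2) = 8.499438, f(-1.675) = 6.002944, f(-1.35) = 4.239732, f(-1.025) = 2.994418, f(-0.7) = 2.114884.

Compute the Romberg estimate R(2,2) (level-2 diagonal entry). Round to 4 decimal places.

R(0,0) (trapezoid, 1 panel, h=1.3000): 6.899309
R(1,0) (trapezoid, 2 panels, h=0.6500): 6.205480
R(2,0) (trapezoid, 4 panels, h=0.3250): 6.026883
R(1,1) = 6.205480 + (6.205480 − 6.899309)/3 = 5.974204
R(2,1) = 6.026883 + (6.026883 − 6.205480)/3 = 5.967351
R(2,2) = 5.967351 + (5.967351 − 5.974204)/15 = 5.966894

5.9669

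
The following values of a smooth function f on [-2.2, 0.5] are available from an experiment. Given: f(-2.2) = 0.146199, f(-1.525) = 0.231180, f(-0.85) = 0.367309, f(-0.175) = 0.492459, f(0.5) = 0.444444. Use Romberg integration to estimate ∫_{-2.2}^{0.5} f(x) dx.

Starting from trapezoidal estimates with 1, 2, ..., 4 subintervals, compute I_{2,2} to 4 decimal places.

I_{0,0} (trapezoid, 1 panel, h=2.7000): 0.797368
I_{1,0} (trapezoid, 2 panels, h=1.3500): 0.894551
I_{2,0} (trapezoid, 4 panels, h=0.6750): 0.935732
I_{1,1} = 0.894551 + (0.894551 − 0.797368)/3 = 0.926945
I_{2,1} = 0.935732 + (0.935732 − 0.894551)/3 = 0.949459
I_{2,2} = 0.949459 + (0.949459 − 0.926945)/15 = 0.950960

0.9510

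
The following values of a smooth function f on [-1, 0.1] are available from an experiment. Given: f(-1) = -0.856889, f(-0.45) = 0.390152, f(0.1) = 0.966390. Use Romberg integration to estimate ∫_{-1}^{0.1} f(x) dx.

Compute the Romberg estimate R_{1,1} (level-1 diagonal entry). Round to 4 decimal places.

0.3062

R_{0,0} (trapezoid, 1 panel, h=1.1000): 0.060226
R_{1,0} (trapezoid, 2 panels, h=0.5500): 0.244696
R_{1,1} = 0.244696 + (0.244696 − 0.060226)/3 = 0.306186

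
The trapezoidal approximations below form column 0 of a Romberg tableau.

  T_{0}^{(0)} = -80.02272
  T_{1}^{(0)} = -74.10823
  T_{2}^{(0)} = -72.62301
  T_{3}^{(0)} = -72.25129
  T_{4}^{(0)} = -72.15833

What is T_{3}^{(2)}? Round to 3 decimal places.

-72.127

T_{2}^{(1)} = (4·(-72.62301) − (-74.10823)) / 3 = -72.12794
T_{3}^{(1)} = -72.25129 + (-72.25129 − (-72.62301))/3 = -72.12738
T_{3}^{(2)} = -72.12738 + (-72.12738 − (-72.12794))/15 = -72.12734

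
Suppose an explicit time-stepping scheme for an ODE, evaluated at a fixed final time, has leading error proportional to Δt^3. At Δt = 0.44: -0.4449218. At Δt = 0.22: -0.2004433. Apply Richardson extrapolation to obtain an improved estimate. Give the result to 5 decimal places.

Extrapolated value = (8·A(Δt/2) − A(Δt)) / (8 − 1)
= (8·(-0.2004433) − (-0.4449218)) / 7
= -1.1586246 / 7 = -0.1655178

-0.16552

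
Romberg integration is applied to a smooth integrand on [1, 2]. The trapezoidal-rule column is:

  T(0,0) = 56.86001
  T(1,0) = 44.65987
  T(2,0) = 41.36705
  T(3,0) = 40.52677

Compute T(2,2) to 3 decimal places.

Richardson extrapolation on the trapezoidal column (denominator 4−1=3):
T(1,1) = (4·44.65987 − 56.86001) / 3 = 40.59316
T(2,1) = 41.36705 + (41.36705 − 44.65987)/3 = 40.26944
T(2,2) = 40.26944 + (40.26944 − 40.59316)/15 = 40.24786

40.248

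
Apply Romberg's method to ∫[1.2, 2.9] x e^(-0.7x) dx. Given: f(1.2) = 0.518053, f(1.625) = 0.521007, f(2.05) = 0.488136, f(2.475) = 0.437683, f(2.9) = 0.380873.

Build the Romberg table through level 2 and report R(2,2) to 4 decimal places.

R(0,0) (trapezoid, 1 panel, h=1.7000): 0.764087
R(1,0) (trapezoid, 2 panels, h=0.8500): 0.796959
R(2,0) (trapezoid, 4 panels, h=0.4250): 0.805923
R(1,1) = 0.796959 + (0.796959 − 0.764087)/3 = 0.807916
R(2,1) = 0.805923 + (0.805923 − 0.796959)/3 = 0.808911
R(2,2) = 0.808911 + (0.808911 − 0.807916)/15 = 0.808977

0.8090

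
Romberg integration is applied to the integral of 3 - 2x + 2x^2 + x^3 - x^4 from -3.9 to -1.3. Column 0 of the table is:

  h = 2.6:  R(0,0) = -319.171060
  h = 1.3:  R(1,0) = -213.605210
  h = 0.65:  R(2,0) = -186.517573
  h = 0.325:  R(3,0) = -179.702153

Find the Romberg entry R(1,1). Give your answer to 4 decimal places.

Richardson extrapolation on the trapezoidal column (denominator 4−1=3):
R(1,1) = (4·(-213.605210) − (-319.171060)) / 3 = -178.416593

-178.4166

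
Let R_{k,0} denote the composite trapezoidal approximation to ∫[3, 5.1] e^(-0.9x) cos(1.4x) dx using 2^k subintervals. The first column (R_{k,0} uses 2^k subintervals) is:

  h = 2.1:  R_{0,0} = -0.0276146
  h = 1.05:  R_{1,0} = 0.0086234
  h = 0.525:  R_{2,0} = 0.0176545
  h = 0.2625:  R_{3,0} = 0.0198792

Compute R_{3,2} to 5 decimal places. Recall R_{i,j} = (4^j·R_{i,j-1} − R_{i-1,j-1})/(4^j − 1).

R_{2,1} = (4·0.0176545 − 0.0086234) / 3 = 0.0206649
R_{3,1} = (4·0.0198792 − 0.0176545) / 3 = 0.0206208
R_{3,2} = 0.0206208 + (0.0206208 − 0.0206649)/15 = 0.0206179

0.02062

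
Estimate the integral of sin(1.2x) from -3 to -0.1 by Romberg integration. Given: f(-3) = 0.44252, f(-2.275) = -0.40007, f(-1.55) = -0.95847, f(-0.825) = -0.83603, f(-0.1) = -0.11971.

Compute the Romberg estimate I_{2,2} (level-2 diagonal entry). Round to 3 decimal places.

-1.572

I_{0,0} (trapezoid, 1 panel, h=2.9000): 0.46807
I_{1,0} (trapezoid, 2 panels, h=1.4500): -1.15574
I_{2,0} (trapezoid, 4 panels, h=0.7250): -1.47404
I_{1,1} = -1.15574 + (-1.15574 − 0.46807)/3 = -1.69701
I_{2,1} = -1.47404 + (-1.47404 − (-1.15574))/3 = -1.58014
I_{2,2} = -1.58014 + (-1.58014 − (-1.69701))/15 = -1.57235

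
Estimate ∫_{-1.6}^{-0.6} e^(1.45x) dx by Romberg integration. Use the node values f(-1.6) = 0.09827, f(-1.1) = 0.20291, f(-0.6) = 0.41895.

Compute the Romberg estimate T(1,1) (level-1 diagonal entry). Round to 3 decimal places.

T(0,0) (trapezoid, 1 panel, h=1.0000): 0.25861
T(1,0) (trapezoid, 2 panels, h=0.5000): 0.23076
T(1,1) = 0.23076 + (0.23076 − 0.25861)/3 = 0.22148

0.221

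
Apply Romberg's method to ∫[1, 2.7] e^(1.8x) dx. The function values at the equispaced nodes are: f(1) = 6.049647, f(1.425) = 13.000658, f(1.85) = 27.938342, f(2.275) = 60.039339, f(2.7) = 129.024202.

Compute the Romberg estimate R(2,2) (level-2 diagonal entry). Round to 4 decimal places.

R(0,0) (trapezoid, 1 panel, h=1.7000): 114.812772
R(1,0) (trapezoid, 2 panels, h=0.8500): 81.153977
R(2,0) (trapezoid, 4 panels, h=0.4250): 71.618987
R(1,1) = 81.153977 + (81.153977 − 114.812772)/3 = 69.934379
R(2,1) = 71.618987 + (71.618987 − 81.153977)/3 = 68.440657
R(2,2) = 68.440657 + (68.440657 − 69.934379)/15 = 68.341076

68.3411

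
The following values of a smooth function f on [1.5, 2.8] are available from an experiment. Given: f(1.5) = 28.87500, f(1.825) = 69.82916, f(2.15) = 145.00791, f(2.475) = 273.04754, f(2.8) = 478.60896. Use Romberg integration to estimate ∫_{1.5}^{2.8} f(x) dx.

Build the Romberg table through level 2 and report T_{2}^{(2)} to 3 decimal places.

T_{0}^{(0)} (trapezoid, 1 panel, h=1.3000): 329.86457
T_{1}^{(0)} (trapezoid, 2 panels, h=0.6500): 259.18743
T_{2}^{(0)} (trapezoid, 4 panels, h=0.3250): 241.02864
T_{1}^{(1)} = 259.18743 + (259.18743 − 329.86457)/3 = 235.62838
T_{2}^{(1)} = 241.02864 + (241.02864 − 259.18743)/3 = 234.97571
T_{2}^{(2)} = 234.97571 + (234.97571 − 235.62838)/15 = 234.93220

234.932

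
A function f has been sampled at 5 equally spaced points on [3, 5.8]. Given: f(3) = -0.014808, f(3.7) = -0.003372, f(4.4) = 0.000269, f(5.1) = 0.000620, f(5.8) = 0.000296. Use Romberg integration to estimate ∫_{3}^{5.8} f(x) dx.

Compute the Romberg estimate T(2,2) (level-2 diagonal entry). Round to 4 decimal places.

T(0,0) (trapezoid, 1 panel, h=2.8000): -0.020317
T(1,0) (trapezoid, 2 panels, h=1.4000): -0.009782
T(2,0) (trapezoid, 4 panels, h=0.7000): -0.006817
T(1,1) = -0.009782 + (-0.009782 − (-0.020317))/3 = -0.006270
T(2,1) = -0.006817 + (-0.006817 − (-0.009782))/3 = -0.005829
T(2,2) = -0.005829 + (-0.005829 − (-0.006270))/15 = -0.005800

-0.0058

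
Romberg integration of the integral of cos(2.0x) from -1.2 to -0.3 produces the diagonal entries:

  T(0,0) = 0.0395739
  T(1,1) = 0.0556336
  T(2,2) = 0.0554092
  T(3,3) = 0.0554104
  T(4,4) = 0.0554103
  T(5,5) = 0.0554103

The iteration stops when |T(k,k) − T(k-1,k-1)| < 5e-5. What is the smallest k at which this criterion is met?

k = 3

|T(1,1) − T(0,0)| = 0.0160597 ≥ 5e-5
|T(2,2) − T(1,1)| = 0.0002244 ≥ 5e-5
|T(3,3) − T(2,2)| = 0.0000012 < 5e-5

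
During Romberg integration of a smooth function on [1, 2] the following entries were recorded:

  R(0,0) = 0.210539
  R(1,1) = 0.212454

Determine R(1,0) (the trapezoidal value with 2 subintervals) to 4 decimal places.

0.2120

From R(1,1) = (4·R(1,0) − R(0,0))/3, solve for R(1,0):
4·R(1,0) = 3·0.212454 + 0.210539 = 0.847901
R(1,0) = 0.211975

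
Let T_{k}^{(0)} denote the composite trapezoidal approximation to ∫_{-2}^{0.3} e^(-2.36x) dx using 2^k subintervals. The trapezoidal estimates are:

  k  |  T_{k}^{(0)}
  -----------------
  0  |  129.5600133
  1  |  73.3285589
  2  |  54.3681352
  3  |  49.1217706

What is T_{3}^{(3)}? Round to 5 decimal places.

T_{1}^{(1)} = (4·73.3285589 − 129.5600133) / 3 = 54.5847408
T_{2}^{(1)} = (4·54.3681352 − 73.3285589) / 3 = 48.0479940
T_{3}^{(1)} = (4·49.1217706 − 54.3681352) / 3 = 47.3729824
T_{2}^{(2)} = (16·48.0479940 − 54.5847408) / 15 = 47.6122109
T_{3}^{(2)} = 47.3729824 + (47.3729824 − 48.0479940)/15 = 47.3279816
T_{3}^{(3)} = (64·47.3279816 − 47.6122109) / 63 = 47.3234700

47.32347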